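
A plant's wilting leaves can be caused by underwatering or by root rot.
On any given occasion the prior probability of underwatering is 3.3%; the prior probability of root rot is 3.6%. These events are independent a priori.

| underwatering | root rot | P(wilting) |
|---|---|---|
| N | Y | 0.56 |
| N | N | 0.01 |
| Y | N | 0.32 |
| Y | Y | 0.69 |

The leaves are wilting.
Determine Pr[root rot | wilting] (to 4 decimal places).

Pr[root rot | wilting] ≈ 0.5102

P(wilting) = 0.01·0.967·0.964 + 0.56·0.967·0.036 + 0.32·0.033·0.964 + 0.69·0.033·0.036 = 0.009322 + 0.019495 + 0.010180 + 0.000820 = 0.039817
Restricting to configurations with root rot present: 0.019495 + 0.000820 = 0.020315.
Hence the posterior is 0.020315/0.039817 ≈ 0.5102.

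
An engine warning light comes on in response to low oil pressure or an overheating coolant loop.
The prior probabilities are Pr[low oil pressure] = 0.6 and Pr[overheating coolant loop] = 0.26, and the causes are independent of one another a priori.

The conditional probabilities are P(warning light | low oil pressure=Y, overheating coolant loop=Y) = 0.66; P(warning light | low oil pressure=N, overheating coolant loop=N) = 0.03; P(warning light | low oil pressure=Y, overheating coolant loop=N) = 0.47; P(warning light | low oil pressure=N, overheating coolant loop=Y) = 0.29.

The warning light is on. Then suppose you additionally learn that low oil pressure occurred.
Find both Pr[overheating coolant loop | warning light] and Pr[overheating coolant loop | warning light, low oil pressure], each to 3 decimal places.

P(warning light) = 0.03·0.4·0.74 + 0.29·0.4·0.26 + 0.47·0.6·0.74 + 0.66·0.6·0.26 = 0.008880 + 0.030160 + 0.208680 + 0.102960 = 0.350680
Of this, 0.133120 comes from 0.030160 + 0.102960 (the overheating coolant loop=true cases).
P(overheating coolant loop | warning light) = 0.133120 / 0.350680 ≈ 0.380

With the extra evidence:
P(warning light | low oil pressure) = 0.47×0.74 + 0.66×0.26 = 0.347800 + 0.171600 = 0.519400
The overheating coolant loop-present share is 0.66×0.26 = 0.171600.
P(overheating coolant loop | warning light, low oil pressure) = 0.171600 / 0.519400 ≈ 0.330
This is intercausal reasoning (explaining away): once low oil pressure accounts for the warning light, overheating coolant loop becomes less likely.

Pr[overheating coolant loop | warning light] ≈ 0.380; Pr[overheating coolant loop | warning light, low oil pressure] ≈ 0.330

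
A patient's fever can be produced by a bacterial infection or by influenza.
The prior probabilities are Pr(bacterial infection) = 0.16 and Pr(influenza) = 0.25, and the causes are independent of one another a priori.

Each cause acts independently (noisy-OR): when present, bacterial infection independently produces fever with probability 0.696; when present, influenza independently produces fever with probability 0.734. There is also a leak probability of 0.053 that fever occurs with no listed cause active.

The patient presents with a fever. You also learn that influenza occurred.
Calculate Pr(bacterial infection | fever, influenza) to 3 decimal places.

Pr(bacterial infection | fever, influenza) ≈ 0.190

Under noisy-OR, P(fever | causes) = 1 − (1−0.053)·∏(1−qᵢ) over the active causes.
P(fever | influenza) = 0.748098×0.84 + 0.923422×0.16 = 0.628402 + 0.147748 = 0.776150
Of this, 0.147748 comes from 0.923422×0.16 (the bacterial infection=true cases).
So P(bacterial infection | fever, influenza) = 0.147748/0.776150 ≈ 0.190.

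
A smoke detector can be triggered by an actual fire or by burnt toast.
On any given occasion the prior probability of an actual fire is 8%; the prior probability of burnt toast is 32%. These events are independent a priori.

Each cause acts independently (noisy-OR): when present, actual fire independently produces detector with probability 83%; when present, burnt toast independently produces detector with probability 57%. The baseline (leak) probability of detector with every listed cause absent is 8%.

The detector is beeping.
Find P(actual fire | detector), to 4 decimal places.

P(actual fire | detector) ≈ 0.2343

Under noisy-OR, P(detector | causes) = 1 − (1−0.08)·∏(1−qᵢ) over the active causes.
P(detector) = 0.08*0.92*0.68 + 0.6044*0.92*0.32 + 0.8436*0.08*0.68 + 0.932748*0.08*0.32 = 0.050048 + 0.177935 + 0.045892 + 0.023878 = 0.297753
Restricting to configurations with actual fire present: 0.045892 + 0.023878 = 0.069770.
Hence the posterior is 0.069770/0.297753 ≈ 0.2343.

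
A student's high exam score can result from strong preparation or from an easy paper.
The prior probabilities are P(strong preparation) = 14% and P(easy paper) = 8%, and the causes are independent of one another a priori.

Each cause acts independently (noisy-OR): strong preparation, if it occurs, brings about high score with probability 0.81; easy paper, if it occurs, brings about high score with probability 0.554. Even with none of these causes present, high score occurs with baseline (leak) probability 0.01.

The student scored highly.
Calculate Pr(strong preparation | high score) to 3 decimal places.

Under noisy-OR, P(high score | causes) = 1 − (1−0.01)·∏(1−qᵢ) over the active causes.
By total probability over the 4 (strong preparation, easy paper) configurations:
  P(high score) = 0.01×0.86×0.92 + 0.55846×0.86×0.08 + 0.8119×0.14×0.92 + 0.916107×0.14×0.08
        = 0.007912 + 0.038422 + 0.104573 + 0.010260 = 0.161167
Configurations with strong preparation contribute 0.114833, so
  P(strong preparation | high score) = 0.114833 / 0.161167 ≈ 0.713

Pr(strong preparation | high score) ≈ 0.713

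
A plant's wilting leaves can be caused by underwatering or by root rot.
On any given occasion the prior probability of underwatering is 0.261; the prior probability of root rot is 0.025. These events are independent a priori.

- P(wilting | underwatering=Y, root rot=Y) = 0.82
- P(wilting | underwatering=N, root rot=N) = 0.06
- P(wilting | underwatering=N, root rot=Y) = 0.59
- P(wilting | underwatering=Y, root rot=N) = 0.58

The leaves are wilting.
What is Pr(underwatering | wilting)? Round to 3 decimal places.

P(wilting) = 0.06·0.739·0.975 + 0.59·0.739·0.025 + 0.58·0.261·0.975 + 0.82·0.261·0.025 = 0.043231 + 0.010900 + 0.147595 + 0.005351 = 0.207077
Of this, 0.152946 comes from 0.147595 + 0.005351 (the underwatering=true cases).
So P(underwatering | wilting) = 0.152946/0.207077 ≈ 0.739.

Pr(underwatering | wilting) ≈ 0.739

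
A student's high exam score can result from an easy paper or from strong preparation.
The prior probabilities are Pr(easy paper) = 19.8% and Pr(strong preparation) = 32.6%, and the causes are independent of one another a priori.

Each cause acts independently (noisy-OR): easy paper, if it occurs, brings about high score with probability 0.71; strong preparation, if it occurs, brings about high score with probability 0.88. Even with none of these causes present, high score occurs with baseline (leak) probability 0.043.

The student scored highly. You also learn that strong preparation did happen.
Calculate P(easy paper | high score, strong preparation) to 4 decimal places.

Under noisy-OR, P(high score | causes) = 1 − (1−0.043)·∏(1−qᵢ) over the active causes.
Weight on easy paper=true, given the evidence: 0.966696*0.198 = 0.191406
Normalizer over all consistent configurations: 0.88516*0.802 + 0.966696*0.198 = 0.901304
Posterior = 0.191406 / 0.901304 ≈ 0.2124

P(easy paper | high score, strong preparation) ≈ 0.2124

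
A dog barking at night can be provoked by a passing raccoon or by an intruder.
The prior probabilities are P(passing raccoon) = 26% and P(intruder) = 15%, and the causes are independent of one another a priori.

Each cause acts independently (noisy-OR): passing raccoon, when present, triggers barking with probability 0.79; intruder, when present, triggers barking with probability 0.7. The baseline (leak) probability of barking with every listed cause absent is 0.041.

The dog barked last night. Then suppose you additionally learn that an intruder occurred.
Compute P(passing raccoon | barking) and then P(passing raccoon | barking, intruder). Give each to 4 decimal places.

Under noisy-OR, P(barking | causes) = 1 − (1−0.041)·∏(1−qᵢ) over the active causes.
P(barking) = 0.041*0.74*0.85 + 0.7123*0.74*0.15 + 0.79861*0.26*0.85 + 0.939583*0.26*0.15 = 0.025789 + 0.079065 + 0.176493 + 0.036644 = 0.317991
Restricting to configurations with passing raccoon present: 0.176493 + 0.036644 = 0.213137.
P(passing raccoon | barking) = 0.213137 / 0.317991 ≈ 0.6703

Now also conditioning on intruder=true:
Numerator (weight on configurations with passing raccoon): 0.939583×0.26 = 0.244292
Denominator P(barking | intruder): 0.7123×0.74 + 0.939583×0.26 = 0.771394
Posterior = 0.244292 / 0.771394 ≈ 0.3167

P(passing raccoon | barking) ≈ 0.6703; P(passing raccoon | barking, intruder) ≈ 0.3167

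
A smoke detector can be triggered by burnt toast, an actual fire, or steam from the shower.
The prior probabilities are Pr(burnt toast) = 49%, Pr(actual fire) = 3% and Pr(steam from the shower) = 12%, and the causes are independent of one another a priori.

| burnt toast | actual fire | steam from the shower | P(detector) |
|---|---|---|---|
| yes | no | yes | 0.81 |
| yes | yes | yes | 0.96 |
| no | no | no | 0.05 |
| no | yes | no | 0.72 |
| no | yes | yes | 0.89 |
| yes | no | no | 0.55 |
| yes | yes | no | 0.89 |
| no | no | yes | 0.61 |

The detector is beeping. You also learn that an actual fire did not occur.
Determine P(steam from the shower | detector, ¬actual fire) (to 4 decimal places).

P(steam from the shower | detector, ¬actual fire) ≈ 0.2466

Enumerate the 4 (burnt toast, steam from the shower) configurations and weight by the priors:
  P(detector | ¬actual fire) = 0.05×0.51×0.88 + 0.61×0.51×0.12 + 0.55×0.49×0.88 + 0.81×0.49×0.12
        = 0.022440 + 0.037332 + 0.237160 + 0.047628 = 0.344560
Configurations with steam from the shower contribute 0.084960, so
  P(steam from the shower | detector, ¬actual fire) = 0.084960 / 0.344560 ≈ 0.2466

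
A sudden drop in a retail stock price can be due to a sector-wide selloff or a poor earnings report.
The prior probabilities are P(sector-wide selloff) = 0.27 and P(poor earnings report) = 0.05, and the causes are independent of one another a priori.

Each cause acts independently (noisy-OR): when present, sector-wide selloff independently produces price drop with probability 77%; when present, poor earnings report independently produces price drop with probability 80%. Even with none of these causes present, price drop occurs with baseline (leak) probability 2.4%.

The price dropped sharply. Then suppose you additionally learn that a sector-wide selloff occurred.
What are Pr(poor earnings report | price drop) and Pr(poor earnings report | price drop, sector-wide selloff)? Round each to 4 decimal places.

Under noisy-OR, P(price drop | causes) = 1 − (1−0.024)·∏(1−qᵢ) over the active causes.
By total probability over the 4 (sector-wide selloff, poor earnings report) configurations:
  P(price drop) = 0.024*0.73*0.95 + 0.8048*0.73*0.05 + 0.77552*0.27*0.95 + 0.955104*0.27*0.05
        = 0.016644 + 0.029375 + 0.198921 + 0.012894 = 0.257834
The terms with poor earnings report present sum to 0.042269, so
  P(poor earnings report | price drop) = 0.042269 / 0.257834 ≈ 0.1639

Now condition on the additional information:
P(price drop | sector-wide selloff) = 0.77552×0.95 + 0.955104×0.05 = 0.736744 + 0.047755 = 0.784499
Of this, 0.047755 comes from 0.955104×0.05 (the poor earnings report=true cases).
Hence the posterior is 0.047755/0.784499 ≈ 0.0609.

Pr(poor earnings report | price drop) ≈ 0.1639; Pr(poor earnings report | price drop, sector-wide selloff) ≈ 0.0609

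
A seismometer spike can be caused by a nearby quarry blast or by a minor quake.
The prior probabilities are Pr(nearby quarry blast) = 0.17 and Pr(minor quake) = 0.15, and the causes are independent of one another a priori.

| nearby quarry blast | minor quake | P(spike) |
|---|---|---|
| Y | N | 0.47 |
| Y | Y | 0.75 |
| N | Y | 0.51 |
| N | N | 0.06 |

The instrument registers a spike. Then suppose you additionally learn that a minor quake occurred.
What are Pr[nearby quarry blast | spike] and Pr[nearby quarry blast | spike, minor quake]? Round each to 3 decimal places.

Pr[nearby quarry blast | spike] ≈ 0.451; Pr[nearby quarry blast | spike, minor quake] ≈ 0.231

P(spike) = 0.06*0.83*0.85 + 0.51*0.83*0.15 + 0.47*0.17*0.85 + 0.75*0.17*0.15 = 0.042330 + 0.063495 + 0.067915 + 0.019125 = 0.192865
The nearby quarry blast-present share is 0.067915 + 0.019125 = 0.087040.
Hence the posterior is 0.087040/0.192865 ≈ 0.451.

With the extra evidence:
Sum P(spike|·) weighted by the priors over both values of nearby quarry blast:
  P(spike | minor quake) = 0.51×0.83 + 0.75×0.17
        = 0.423300 + 0.127500 = 0.550800
Configurations with nearby quarry blast contribute 0.127500, so
  P(nearby quarry blast | spike, minor quake) = 0.127500 / 0.550800 ≈ 0.231
Conditioning on minor quake lowers the posterior on nearby quarry blast: the classic explaining-away effect in a common-effect structure.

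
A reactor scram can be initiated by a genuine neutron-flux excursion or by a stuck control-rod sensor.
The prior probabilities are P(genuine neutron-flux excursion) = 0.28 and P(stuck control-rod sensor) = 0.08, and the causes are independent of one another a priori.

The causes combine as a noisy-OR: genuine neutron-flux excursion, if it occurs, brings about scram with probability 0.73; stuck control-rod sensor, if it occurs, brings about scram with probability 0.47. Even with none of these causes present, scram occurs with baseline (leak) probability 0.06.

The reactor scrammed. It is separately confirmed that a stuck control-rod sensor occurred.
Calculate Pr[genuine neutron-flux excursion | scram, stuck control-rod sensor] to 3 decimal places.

Under noisy-OR, P(scram | causes) = 1 − (1−0.06)·∏(1−qᵢ) over the active causes.
Enumerate both values of genuine neutron-flux excursion and weight by the priors:
  P(scram | stuck control-rod sensor) = 0.5018×0.72 + 0.865486×0.28
        = 0.361296 + 0.242336 = 0.603632
Configurations with genuine neutron-flux excursion contribute 0.242336, so
  P(genuine neutron-flux excursion | scram, stuck control-rod sensor) = 0.242336 / 0.603632 ≈ 0.401

Pr[genuine neutron-flux excursion | scram, stuck control-rod sensor] ≈ 0.401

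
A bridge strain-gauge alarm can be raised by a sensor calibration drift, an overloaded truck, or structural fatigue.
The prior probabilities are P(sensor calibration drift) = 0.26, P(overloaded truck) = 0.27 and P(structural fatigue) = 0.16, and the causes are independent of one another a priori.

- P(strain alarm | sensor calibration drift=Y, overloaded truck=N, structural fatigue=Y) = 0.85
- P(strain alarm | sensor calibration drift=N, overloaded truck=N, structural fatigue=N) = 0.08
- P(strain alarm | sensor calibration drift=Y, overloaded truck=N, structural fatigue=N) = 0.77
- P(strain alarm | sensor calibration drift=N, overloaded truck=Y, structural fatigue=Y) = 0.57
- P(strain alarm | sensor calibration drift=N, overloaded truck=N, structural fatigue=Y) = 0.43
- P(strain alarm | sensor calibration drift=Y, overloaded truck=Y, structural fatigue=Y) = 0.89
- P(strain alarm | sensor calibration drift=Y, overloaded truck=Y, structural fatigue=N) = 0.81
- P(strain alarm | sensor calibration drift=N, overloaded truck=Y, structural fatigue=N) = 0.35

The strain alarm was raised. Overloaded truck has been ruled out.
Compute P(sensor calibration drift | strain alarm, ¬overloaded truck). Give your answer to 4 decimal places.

P(sensor calibration drift | strain alarm, ¬overloaded truck) ≈ 0.6691

P(strain alarm | ¬overloaded truck) = 0.08·0.74·0.84 + 0.43·0.74·0.16 + 0.77·0.26·0.84 + 0.85·0.26·0.16 = 0.049728 + 0.050912 + 0.168168 + 0.035360 = 0.304168
The sensor calibration drift-present share is 0.168168 + 0.035360 = 0.203528.
P(sensor calibration drift | strain alarm, ¬overloaded truck) = 0.203528 / 0.304168 ≈ 0.6691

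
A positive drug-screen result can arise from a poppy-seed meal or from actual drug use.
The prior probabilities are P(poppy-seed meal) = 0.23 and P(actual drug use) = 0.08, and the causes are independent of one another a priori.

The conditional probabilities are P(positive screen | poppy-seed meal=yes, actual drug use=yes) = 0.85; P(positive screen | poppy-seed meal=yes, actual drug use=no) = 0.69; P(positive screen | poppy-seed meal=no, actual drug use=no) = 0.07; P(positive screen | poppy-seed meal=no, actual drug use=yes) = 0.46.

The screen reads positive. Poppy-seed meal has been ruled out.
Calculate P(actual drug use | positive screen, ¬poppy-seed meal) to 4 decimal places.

Weight on actual drug use=true, given the evidence: 0.46×0.08 = 0.036800
The normalizing constant is 0.07×0.92 + 0.46×0.08 = 0.101200
Posterior = 0.036800 / 0.101200 ≈ 0.3636

P(actual drug use | positive screen, ¬poppy-seed meal) ≈ 0.3636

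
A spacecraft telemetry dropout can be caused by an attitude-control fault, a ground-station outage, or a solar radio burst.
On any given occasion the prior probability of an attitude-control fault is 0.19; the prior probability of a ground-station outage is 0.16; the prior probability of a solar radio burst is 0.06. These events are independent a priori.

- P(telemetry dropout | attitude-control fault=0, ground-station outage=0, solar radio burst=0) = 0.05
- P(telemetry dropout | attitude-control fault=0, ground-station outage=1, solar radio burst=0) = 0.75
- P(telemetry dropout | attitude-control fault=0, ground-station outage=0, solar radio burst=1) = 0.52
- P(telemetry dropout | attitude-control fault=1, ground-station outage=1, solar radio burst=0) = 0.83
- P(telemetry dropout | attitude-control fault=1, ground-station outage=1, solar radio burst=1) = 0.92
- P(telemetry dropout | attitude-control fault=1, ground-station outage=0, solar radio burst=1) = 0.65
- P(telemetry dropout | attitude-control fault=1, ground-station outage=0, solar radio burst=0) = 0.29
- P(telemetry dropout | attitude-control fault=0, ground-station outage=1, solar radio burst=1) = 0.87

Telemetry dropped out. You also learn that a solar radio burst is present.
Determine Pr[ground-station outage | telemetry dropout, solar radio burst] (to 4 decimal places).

Pr[ground-station outage | telemetry dropout, solar radio burst] ≈ 0.2352

Weight on ground-station outage=true, given the evidence: 0.112752 + 0.027968 = 0.140720
Denominator P(telemetry dropout | solar radio burst): 0.52×0.81×0.84 + 0.87×0.81×0.16 + 0.65×0.19×0.84 + 0.92×0.19×0.16 = 0.598268
P(ground-station outage | telemetry dropout, solar radio burst) = 0.140720/0.598268 ≈ 0.2352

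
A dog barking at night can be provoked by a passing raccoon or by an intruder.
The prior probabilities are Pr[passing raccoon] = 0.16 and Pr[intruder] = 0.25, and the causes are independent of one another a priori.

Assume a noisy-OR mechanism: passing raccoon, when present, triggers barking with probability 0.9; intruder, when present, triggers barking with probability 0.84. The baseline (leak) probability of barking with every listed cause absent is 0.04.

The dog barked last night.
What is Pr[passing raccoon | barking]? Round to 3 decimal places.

Pr[passing raccoon | barking] ≈ 0.421

Under noisy-OR, P(barking | causes) = 1 − (1−0.04)·∏(1−qᵢ) over the active causes.
P(barking) = 0.04×0.84×0.75 + 0.8464×0.84×0.25 + 0.904×0.16×0.75 + 0.98464×0.16×0.25 = 0.025200 + 0.177744 + 0.108480 + 0.039386 = 0.350810
The passing raccoon-present share is 0.108480 + 0.039386 = 0.147866.
So P(passing raccoon | barking) = 0.147866/0.350810 ≈ 0.421.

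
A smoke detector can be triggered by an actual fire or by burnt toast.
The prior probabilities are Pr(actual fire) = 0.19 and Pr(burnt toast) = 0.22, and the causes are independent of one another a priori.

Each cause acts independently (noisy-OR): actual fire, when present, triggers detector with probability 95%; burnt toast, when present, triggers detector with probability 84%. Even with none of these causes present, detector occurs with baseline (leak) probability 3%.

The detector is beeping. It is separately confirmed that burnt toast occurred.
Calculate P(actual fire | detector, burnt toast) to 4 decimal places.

P(actual fire | detector, burnt toast) ≈ 0.2160

Under noisy-OR, P(detector | causes) = 1 − (1−0.03)·∏(1−qᵢ) over the active causes.
Numerator (weight on configurations with actual fire): 0.99224*0.19 = 0.188526
Normalizer over all consistent configurations: 0.8448*0.81 + 0.99224*0.19 = 0.872814
Posterior = 0.188526 / 0.872814 ≈ 0.2160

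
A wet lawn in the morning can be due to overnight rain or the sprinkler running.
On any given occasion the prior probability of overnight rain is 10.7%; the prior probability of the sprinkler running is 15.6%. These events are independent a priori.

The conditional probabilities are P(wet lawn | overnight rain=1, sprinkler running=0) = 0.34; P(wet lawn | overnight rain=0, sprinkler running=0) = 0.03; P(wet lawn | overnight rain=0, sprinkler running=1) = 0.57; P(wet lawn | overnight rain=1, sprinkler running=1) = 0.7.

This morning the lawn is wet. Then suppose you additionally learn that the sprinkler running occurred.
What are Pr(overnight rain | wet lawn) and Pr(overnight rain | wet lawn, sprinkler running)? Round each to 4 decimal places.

Weight on overnight rain=true, given the evidence: 0.030705 + 0.011684 = 0.042389
The normalizing constant is 0.03·0.893·0.844 + 0.57·0.893·0.156 + 0.34·0.107·0.844 + 0.7·0.107·0.156 = 0.144406
Posterior = 0.042389 / 0.144406 ≈ 0.2935

With the extra evidence:
P(wet lawn | sprinkler running) = 0.57×0.893 + 0.7×0.107 = 0.509010 + 0.074900 = 0.583910
Of this, 0.074900 comes from 0.7×0.107 (the overnight rain=true cases).
P(overnight rain | wet lawn, sprinkler running) = 0.074900 / 0.583910 ≈ 0.1283
Conditioning on sprinkler running lowers the posterior on overnight rain: the classic explaining-away effect in a common-effect structure.

Pr(overnight rain | wet lawn) ≈ 0.2935; Pr(overnight rain | wet lawn, sprinkler running) ≈ 0.1283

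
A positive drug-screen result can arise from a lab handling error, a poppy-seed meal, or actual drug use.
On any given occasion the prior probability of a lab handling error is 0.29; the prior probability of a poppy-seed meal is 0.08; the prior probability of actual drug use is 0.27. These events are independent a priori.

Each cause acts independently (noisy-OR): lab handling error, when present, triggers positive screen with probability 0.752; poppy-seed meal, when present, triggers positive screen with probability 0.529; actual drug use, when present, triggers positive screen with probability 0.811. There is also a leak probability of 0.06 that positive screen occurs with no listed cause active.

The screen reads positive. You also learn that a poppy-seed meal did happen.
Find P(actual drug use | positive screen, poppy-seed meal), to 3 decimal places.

Under noisy-OR, P(positive screen | causes) = 1 − (1−0.06)·∏(1−qᵢ) over the active causes.
Weight on actual drug use=true, given the evidence: 0.175659 + 0.076675 = 0.252334
Denominator P(positive screen | poppy-seed meal): 0.55726*0.71*0.73 + 0.916322*0.71*0.27 + 0.8902*0.29*0.73 + 0.979248*0.29*0.27 = 0.729617
Posterior = 0.252334 / 0.729617 ≈ 0.346

P(actual drug use | positive screen, poppy-seed meal) ≈ 0.346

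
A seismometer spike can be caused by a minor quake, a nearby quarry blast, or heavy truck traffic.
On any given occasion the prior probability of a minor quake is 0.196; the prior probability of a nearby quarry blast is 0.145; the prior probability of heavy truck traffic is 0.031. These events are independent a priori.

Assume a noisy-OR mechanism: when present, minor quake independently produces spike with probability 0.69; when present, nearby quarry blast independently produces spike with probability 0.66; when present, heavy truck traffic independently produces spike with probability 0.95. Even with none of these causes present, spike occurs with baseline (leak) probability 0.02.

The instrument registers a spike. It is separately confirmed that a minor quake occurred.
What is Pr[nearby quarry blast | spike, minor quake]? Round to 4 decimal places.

Under noisy-OR, P(spike | causes) = 1 − (1−0.02)·∏(1−qᵢ) over the active causes.
Sum P(spike|·) weighted by the priors over the 4 (nearby quarry blast, heavy truck traffic) configurations:
  P(spike | minor quake) = 0.6962×0.855×0.969 + 0.98481×0.855×0.031 + 0.896708×0.145×0.969 + 0.994835×0.145×0.031
        = 0.576798 + 0.026102 + 0.125992 + 0.004472 = 0.733364
Configurations with nearby quarry blast contribute 0.130464, so
  P(nearby quarry blast | spike, minor quake) = 0.130464 / 0.733364 ≈ 0.1779

Pr[nearby quarry blast | spike, minor quake] ≈ 0.1779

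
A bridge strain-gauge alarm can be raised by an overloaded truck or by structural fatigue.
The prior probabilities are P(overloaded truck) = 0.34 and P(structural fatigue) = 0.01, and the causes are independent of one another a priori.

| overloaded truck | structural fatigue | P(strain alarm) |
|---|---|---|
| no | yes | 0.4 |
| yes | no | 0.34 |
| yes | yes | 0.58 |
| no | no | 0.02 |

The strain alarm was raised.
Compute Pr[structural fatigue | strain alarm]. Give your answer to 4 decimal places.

Pr[structural fatigue | strain alarm] ≈ 0.0349

For the numerator, keep only structural fatigue=true terms: 0.002640 + 0.001972 = 0.004612
Normalizer over all consistent configurations: 0.02*0.66*0.99 + 0.4*0.66*0.01 + 0.34*0.34*0.99 + 0.58*0.34*0.01 = 0.132124
P(structural fatigue | strain alarm) = 0.004612/0.132124 ≈ 0.0349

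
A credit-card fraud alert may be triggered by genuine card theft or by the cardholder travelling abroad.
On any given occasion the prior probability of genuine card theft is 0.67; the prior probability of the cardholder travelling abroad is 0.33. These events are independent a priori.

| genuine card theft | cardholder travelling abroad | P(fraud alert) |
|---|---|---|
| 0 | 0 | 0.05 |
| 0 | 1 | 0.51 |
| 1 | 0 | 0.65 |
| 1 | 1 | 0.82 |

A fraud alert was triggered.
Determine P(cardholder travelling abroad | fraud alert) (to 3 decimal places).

P(cardholder travelling abroad | fraud alert) ≈ 0.439

P(fraud alert) = 0.05×0.33×0.67 + 0.51×0.33×0.33 + 0.65×0.67×0.67 + 0.82×0.67×0.33 = 0.011055 + 0.055539 + 0.291785 + 0.181302 = 0.539681
Restricting to configurations with cardholder travelling abroad present: 0.055539 + 0.181302 = 0.236841.
Hence the posterior is 0.236841/0.539681 ≈ 0.439.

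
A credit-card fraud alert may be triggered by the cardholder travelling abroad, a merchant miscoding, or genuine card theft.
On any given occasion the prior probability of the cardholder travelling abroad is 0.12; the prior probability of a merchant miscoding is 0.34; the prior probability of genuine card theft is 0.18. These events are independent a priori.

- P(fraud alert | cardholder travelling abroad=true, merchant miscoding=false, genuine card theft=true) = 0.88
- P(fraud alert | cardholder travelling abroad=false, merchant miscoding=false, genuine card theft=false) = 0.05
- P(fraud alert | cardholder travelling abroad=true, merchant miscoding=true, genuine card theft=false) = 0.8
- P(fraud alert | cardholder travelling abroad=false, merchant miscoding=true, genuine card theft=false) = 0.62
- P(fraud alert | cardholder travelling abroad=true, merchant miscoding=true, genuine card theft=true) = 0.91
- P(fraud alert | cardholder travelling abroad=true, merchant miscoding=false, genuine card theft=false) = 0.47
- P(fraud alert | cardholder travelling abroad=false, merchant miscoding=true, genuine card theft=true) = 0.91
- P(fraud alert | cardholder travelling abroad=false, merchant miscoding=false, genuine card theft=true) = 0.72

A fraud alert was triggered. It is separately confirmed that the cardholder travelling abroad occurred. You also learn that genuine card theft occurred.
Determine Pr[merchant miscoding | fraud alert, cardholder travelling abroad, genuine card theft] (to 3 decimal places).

Sum P(fraud alert|·) weighted by the priors over both values of merchant miscoding:
  P(fraud alert | cardholder travelling abroad, genuine card theft) = 0.88·0.66 + 0.91·0.34
        = 0.580800 + 0.309400 = 0.890200
Configurations with merchant miscoding contribute 0.309400, so
  P(merchant miscoding | fraud alert, cardholder travelling abroad, genuine card theft) = 0.309400 / 0.890200 ≈ 0.348

Pr[merchant miscoding | fraud alert, cardholder travelling abroad, genuine card theft] ≈ 0.348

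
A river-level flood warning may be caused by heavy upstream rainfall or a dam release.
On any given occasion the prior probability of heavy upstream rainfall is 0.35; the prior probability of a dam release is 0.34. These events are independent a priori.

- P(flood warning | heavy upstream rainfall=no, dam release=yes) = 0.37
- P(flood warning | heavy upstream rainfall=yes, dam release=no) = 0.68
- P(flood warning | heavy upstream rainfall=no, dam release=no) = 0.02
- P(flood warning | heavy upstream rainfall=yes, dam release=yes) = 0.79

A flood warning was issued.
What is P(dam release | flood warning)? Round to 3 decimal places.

P(dam release | flood warning) ≈ 0.515

Enumerate the 4 (heavy upstream rainfall, dam release) configurations and weight by the priors:
  P(flood warning) = 0.02·0.65·0.66 + 0.37·0.65·0.34 + 0.68·0.35·0.66 + 0.79·0.35·0.34
        = 0.008580 + 0.081770 + 0.157080 + 0.094010 = 0.341440
Configurations with dam release contribute 0.175780, so
  P(dam release | flood warning) = 0.175780 / 0.341440 ≈ 0.515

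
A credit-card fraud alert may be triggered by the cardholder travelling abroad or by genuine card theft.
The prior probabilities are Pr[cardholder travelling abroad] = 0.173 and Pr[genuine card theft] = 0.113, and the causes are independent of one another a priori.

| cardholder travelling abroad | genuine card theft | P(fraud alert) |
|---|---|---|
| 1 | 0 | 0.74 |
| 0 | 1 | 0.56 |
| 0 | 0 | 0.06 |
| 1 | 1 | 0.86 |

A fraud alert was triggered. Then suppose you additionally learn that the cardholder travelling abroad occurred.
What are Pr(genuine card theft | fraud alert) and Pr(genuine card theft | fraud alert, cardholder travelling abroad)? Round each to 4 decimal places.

Weight on genuine card theft=true, given the evidence: 0.052333 + 0.016812 = 0.069145
Normalizer over all consistent configurations: 0.06·0.827·0.887 + 0.56·0.827·0.113 + 0.74·0.173·0.887 + 0.86·0.173·0.113 = 0.226712
P(genuine card theft | fraud alert) = 0.069145/0.226712 ≈ 0.3050

With the extra evidence:
For the numerator, keep only genuine card theft=true terms: 0.86×0.113 = 0.097180
Normalizer over all consistent configurations: 0.74×0.887 + 0.86×0.113 = 0.753560
Posterior = 0.097180 / 0.753560 ≈ 0.1290

Pr(genuine card theft | fraud alert) ≈ 0.3050; Pr(genuine card theft | fraud alert, cardholder travelling abroad) ≈ 0.1290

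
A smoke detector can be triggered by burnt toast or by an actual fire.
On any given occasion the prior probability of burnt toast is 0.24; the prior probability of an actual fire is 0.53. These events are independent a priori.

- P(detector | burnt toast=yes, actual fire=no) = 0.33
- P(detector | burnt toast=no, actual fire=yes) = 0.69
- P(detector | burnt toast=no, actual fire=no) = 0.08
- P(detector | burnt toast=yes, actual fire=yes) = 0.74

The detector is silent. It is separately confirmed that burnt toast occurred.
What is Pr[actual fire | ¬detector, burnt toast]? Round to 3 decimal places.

Pr[actual fire | ¬detector, burnt toast] ≈ 0.304

Enumerate both values of actual fire and weight by the priors:
  P(¬detector | burnt toast) = 0.67·0.47 + 0.26·0.53
        = 0.314900 + 0.137800 = 0.452700
Keeping only the actual fire-present terms gives 0.137800, so
  P(actual fire | ¬detector, burnt toast) = 0.137800 / 0.452700 ≈ 0.304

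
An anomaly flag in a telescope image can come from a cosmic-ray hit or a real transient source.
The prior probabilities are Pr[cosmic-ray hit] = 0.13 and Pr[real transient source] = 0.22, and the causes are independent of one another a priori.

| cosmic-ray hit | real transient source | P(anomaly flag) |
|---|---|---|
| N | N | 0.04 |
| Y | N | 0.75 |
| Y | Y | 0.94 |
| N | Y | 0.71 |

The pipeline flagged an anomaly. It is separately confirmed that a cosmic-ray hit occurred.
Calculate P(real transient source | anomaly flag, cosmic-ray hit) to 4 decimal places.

P(real transient source | anomaly flag, cosmic-ray hit) ≈ 0.2612

By total probability over both values of real transient source:
  P(anomaly flag | cosmic-ray hit) = 0.75·0.78 + 0.94·0.22
        = 0.585000 + 0.206800 = 0.791800
The terms with real transient source present sum to 0.206800, so
  P(real transient source | anomaly flag, cosmic-ray hit) = 0.206800 / 0.791800 ≈ 0.2612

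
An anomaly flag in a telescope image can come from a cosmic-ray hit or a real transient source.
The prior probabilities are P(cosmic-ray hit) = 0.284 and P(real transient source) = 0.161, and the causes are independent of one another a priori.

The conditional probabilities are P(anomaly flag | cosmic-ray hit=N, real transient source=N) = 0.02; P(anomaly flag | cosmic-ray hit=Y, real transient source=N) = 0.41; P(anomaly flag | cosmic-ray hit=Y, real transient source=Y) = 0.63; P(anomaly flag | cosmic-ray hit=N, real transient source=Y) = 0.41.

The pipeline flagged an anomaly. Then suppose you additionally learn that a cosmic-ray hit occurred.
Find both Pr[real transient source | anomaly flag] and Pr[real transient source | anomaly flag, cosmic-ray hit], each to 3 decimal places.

P(anomaly flag) = 0.02×0.716×0.839 + 0.41×0.716×0.161 + 0.41×0.284×0.839 + 0.63×0.284×0.161 = 0.012014 + 0.047263 + 0.097693 + 0.028806 = 0.185776
The real transient source-present share is 0.047263 + 0.028806 = 0.076069.
Hence the posterior is 0.076069/0.185776 ≈ 0.409.

With the extra evidence:
Weight on real transient source=true, given the evidence: 0.63*0.161 = 0.101430
Normalizer over all consistent configurations: 0.41*0.839 + 0.63*0.161 = 0.445420
P(real transient source | anomaly flag, cosmic-ray hit) = 0.101430/0.445420 ≈ 0.228

Pr[real transient source | anomaly flag] ≈ 0.409; Pr[real transient source | anomaly flag, cosmic-ray hit] ≈ 0.228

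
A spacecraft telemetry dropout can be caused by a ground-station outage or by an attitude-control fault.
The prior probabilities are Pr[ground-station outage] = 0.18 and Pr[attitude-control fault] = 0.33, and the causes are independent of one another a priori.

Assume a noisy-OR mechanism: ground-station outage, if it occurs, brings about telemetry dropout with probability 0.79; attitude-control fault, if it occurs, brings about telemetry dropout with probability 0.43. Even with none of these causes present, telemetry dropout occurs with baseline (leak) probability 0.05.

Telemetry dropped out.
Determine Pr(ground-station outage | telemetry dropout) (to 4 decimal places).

Under noisy-OR, P(telemetry dropout | causes) = 1 − (1−0.05)·∏(1−qᵢ) over the active causes.
P(telemetry dropout) = 0.05*0.82*0.67 + 0.4585*0.82*0.33 + 0.8005*0.18*0.67 + 0.886285*0.18*0.33 = 0.027470 + 0.124070 + 0.096540 + 0.052645 = 0.300725
Restricting to configurations with ground-station outage present: 0.096540 + 0.052645 = 0.149185.
Hence the posterior is 0.149185/0.300725 ≈ 0.4961.

Pr(ground-station outage | telemetry dropout) ≈ 0.4961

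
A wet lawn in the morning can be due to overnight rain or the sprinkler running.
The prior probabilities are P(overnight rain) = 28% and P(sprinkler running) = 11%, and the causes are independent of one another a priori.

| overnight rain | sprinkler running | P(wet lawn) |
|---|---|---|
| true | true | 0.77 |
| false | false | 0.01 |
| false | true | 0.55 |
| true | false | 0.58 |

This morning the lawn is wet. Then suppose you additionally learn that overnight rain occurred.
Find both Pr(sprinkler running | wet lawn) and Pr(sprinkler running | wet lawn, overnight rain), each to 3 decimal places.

Weight on sprinkler running=true, given the evidence: 0.043560 + 0.023716 = 0.067276
Denominator P(wet lawn): 0.01·0.72·0.89 + 0.55·0.72·0.11 + 0.58·0.28·0.89 + 0.77·0.28·0.11 = 0.218220
Posterior = 0.067276 / 0.218220 ≈ 0.308

With the extra evidence:
P(wet lawn | overnight rain) = 0.58*0.89 + 0.77*0.11 = 0.516200 + 0.084700 = 0.600900
The sprinkler running-present share is 0.77*0.11 = 0.084700.
So P(sprinkler running | wet lawn, overnight rain) = 0.084700/0.600900 ≈ 0.141.
This is intercausal reasoning (explaining away): once overnight rain accounts for the wet lawn, sprinkler running becomes less likely.

Pr(sprinkler running | wet lawn) ≈ 0.308; Pr(sprinkler running | wet lawn, overnight rain) ≈ 0.141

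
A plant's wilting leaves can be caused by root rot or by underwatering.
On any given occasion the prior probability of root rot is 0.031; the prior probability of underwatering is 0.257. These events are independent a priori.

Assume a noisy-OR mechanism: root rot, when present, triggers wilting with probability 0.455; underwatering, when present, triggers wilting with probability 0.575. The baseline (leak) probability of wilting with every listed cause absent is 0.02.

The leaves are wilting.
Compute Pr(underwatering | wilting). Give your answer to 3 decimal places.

Pr(underwatering | wilting) ≈ 0.858

Under noisy-OR, P(wilting | causes) = 1 − (1−0.02)·∏(1−qᵢ) over the active causes.
P(wilting) = 0.02*0.969*0.743 + 0.5835*0.969*0.257 + 0.4659*0.031*0.743 + 0.773008*0.031*0.257 = 0.014399 + 0.145311 + 0.010731 + 0.006159 = 0.176600
The underwatering-present share is 0.145311 + 0.006159 = 0.151470.
P(underwatering | wilting) = 0.151470 / 0.176600 ≈ 0.858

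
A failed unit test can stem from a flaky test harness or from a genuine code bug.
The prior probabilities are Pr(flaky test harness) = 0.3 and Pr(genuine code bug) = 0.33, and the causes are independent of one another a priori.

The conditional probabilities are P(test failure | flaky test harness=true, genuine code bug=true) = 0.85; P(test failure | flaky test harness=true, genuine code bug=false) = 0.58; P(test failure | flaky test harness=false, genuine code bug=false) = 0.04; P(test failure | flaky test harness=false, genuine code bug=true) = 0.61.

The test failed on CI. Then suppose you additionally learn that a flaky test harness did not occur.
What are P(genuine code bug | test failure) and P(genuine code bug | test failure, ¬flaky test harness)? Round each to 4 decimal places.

P(test failure) = 0.04·0.7·0.67 + 0.61·0.7·0.33 + 0.58·0.3·0.67 + 0.85·0.3·0.33 = 0.018760 + 0.140910 + 0.116580 + 0.084150 = 0.360400
Restricting to configurations with genuine code bug present: 0.140910 + 0.084150 = 0.225060.
P(genuine code bug | test failure) = 0.225060 / 0.360400 ≈ 0.6245

With the extra evidence:
By total probability over both values of genuine code bug:
  P(test failure | ¬flaky test harness) = 0.04·0.67 + 0.61·0.33
        = 0.026800 + 0.201300 = 0.228100
Configurations with genuine code bug contribute 0.201300, so
  P(genuine code bug | test failure, ¬flaky test harness) = 0.201300 / 0.228100 ≈ 0.8825

P(genuine code bug | test failure) ≈ 0.6245; P(genuine code bug | test failure, ¬flaky test harness) ≈ 0.8825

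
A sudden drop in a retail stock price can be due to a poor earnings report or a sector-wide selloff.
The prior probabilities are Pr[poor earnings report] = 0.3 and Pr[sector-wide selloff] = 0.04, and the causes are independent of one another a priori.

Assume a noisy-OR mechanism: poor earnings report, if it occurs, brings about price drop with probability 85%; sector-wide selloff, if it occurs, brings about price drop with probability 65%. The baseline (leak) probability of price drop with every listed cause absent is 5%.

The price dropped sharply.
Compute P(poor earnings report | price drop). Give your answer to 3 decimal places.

Under noisy-OR, P(price drop | causes) = 1 − (1−0.05)·∏(1−qᵢ) over the active causes.
Numerator (weight on configurations with poor earnings report): 0.246960 + 0.011402 = 0.258362
The normalizing constant is 0.05·0.7·0.96 + 0.6675·0.7·0.04 + 0.8575·0.3·0.96 + 0.950125·0.3·0.04 = 0.310652
Posterior = 0.258362 / 0.310652 ≈ 0.832

P(poor earnings report | price drop) ≈ 0.832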